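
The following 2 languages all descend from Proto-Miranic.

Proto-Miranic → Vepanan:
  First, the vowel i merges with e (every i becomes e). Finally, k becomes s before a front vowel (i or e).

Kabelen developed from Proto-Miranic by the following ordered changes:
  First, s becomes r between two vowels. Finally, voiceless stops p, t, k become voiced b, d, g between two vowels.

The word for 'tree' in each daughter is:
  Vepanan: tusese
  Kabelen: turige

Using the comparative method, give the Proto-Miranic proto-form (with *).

Position 3: Vepanan has s, Kabelen has r. Taking the neighbouring segments as reconstructed: Vepanan s could go back to *k or *s; Kabelen r could go back to *s or *r — the one source consistent with every daughter is *s.
Position 5: Vepanan has s, Kabelen has g. Taking the neighbouring segments as reconstructed: Vepanan s could go back to *k or *s; Kabelen g could go back to *k or *g — the one source consistent with every daughter is *k.
Continuing position by position gives *tusike; check it forward:
Vepanan: *tusike > tuseke > tusese  (by vowel merger, palatalisation)
Kabelen: *tusike > turike > turige  (by rhotacism, intervocalic voicing)
Only *tusike yields all of Vepanan tusese, Kabelen turige.

*tusike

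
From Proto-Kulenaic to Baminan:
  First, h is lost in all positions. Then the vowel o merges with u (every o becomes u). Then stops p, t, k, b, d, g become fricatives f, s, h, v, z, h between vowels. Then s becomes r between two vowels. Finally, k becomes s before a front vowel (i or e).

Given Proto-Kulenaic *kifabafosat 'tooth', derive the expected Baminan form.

Baminan: *kifabafosat
  kifabafosat (rule 1 does not apply)
  kifabafosat → kifabafusat   [vowel merger]
  kifabafusat → kifavafusat   [intervocalic lenition]
  kifavafusat → kifavafurat   [rhotacism]
  kifavafurat → sifavafurat   [palatalisation]
  giving Baminan sifavafurat.

sifavafurat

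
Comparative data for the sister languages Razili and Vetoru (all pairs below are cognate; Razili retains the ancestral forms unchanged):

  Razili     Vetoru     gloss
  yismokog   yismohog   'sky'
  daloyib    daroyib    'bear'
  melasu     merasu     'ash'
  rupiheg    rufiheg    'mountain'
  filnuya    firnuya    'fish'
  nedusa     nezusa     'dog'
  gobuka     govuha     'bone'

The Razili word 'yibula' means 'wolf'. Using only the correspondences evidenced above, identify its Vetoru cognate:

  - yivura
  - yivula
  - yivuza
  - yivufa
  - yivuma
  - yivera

gobuka ~ govuha — Razili b corresponds to Vetoru v between vowels (before a back vowel).
melasu ~ merasu — Razili l corresponds to Vetoru r between vowels (before a back vowel).
Applying these to Razili 'yibula':
  yibula → yivula   (b→v between vowels (before a back vowel))
  yivula → yivura   (l→r between vowels (before a back vowel))
So the Vetoru cognate is 'yivura'.

yivura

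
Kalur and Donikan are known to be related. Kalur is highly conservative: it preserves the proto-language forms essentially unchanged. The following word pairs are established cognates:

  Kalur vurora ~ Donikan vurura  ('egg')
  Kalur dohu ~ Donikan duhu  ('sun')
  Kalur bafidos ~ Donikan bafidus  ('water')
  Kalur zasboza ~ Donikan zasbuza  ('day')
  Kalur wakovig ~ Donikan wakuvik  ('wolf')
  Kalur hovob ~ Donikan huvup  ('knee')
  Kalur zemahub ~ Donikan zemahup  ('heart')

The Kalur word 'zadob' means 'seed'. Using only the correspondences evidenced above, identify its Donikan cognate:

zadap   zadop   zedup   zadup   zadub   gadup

hovob ~ huvup — Kalur o corresponds to Donikan u after a consonant, before a labial obstruent.
hovob ~ huvup, zemahub ~ zemahup — Kalur b corresponds to Donikan p word-finally.
Applying these to Kalur 'zadob':
  zadob → zadub   (o→u after a consonant, before a labial obstruent)
  zadub → zadup   (b→p word-finally)
So the Donikan cognate is 'zadup'.

zadup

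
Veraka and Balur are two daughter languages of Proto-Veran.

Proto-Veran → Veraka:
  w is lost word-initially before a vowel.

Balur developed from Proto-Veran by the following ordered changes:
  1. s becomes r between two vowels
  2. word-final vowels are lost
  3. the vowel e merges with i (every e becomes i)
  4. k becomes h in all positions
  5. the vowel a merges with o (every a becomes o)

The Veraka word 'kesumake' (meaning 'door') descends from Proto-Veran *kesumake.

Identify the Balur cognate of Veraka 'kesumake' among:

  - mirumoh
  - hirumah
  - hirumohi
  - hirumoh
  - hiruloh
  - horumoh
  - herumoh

hirumoh

Balur: start from *kesumake.
  rule 1 (rhotacism): kesumake → kerumake
  rule 2 (apocope): kerumake → kerumak
  rule 3 (vowel merger): kerumak → kirumak
  rule 4 (unconditioned shift): kirumak → hirumah
  rule 5 (vowel merger): hirumah → hirumoh
  ⇒ Balur hirumoh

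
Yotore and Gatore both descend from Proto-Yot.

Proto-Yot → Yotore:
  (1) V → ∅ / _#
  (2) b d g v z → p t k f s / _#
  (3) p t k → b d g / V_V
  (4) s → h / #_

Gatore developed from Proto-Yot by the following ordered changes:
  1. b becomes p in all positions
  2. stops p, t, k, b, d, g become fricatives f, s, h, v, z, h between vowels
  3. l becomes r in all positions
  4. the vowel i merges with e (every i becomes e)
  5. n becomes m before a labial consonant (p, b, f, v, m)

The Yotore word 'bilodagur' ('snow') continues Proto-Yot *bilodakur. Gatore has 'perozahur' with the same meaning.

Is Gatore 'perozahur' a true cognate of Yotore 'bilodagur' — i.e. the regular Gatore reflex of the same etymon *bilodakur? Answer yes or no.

Derive the expected Gatore reflex of *bilodakur:
Gatore: *bilodakur > pilodakur > pilozahur > pirozahur > perozahur  (by unconditioned shift, intervocalic lenition, unconditioned shift, vowel merger)
Gatore 'perozahur' matches the regular reflex exactly, so the pair is cognate.

yes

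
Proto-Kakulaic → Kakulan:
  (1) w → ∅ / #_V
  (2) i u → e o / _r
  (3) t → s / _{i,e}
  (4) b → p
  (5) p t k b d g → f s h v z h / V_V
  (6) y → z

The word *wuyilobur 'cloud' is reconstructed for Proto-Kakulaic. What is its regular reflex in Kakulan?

uzilofor

Kakulan: *wuyilobur > uyilobur > uyilobor > uyilopor > uyilofor > uzilofor  (by glide loss, pre-rhotic lowering, unconditioned shift, intervocalic lenition, unconditioned shift)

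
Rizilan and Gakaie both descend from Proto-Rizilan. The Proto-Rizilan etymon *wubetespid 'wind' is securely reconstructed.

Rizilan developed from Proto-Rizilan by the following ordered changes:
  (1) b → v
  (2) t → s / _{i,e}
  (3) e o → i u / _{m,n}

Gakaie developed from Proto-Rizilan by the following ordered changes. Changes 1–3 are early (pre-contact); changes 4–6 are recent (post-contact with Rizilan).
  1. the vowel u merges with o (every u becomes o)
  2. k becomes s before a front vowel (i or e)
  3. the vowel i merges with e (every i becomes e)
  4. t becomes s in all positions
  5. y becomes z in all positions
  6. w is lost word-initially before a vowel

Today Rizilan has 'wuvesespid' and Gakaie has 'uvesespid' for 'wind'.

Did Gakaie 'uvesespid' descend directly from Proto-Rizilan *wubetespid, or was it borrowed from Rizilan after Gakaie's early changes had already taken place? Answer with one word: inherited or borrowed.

If inherited, *wubetespid would pass through all of Gakaie's changes:
Gakaie: *wubetespid > wobetespid > wobetesped > wobesesped > obesesped  (by vowel merger, vowel merger, unconditioned shift, glide loss)
If borrowed from Rizilan 'wuvesespid' after the early changes, it would undergo only the recent ones:
  rule 4 (unconditioned shift): no change (wuvesespid)
  rule 5 (unconditioned shift): no change (wuvesespid)
  rule 6 (glide loss): wuvesespid → uvesespid
  ⇒ as a loan: uvesespid
Gakaie 'uvesespid' matches the loan outcome 'uvesespid', not the inherited 'obesesped' — it skipped the early Gakaie changes, so it was borrowed from Rizilan.

borrowed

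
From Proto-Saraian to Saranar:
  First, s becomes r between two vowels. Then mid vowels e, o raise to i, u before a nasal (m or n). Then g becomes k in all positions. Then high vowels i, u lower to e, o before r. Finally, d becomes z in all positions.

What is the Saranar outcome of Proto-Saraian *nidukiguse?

nizukikore

Saranar: *nidukiguse
  nidukiguse → nidukigure   [rhotacism]
  nidukigure (rule 2 does not apply)
  nidukigure → nidukikure   [unconditioned shift]
  nidukikure → nidukikore   [pre-rhotic lowering]
  nidukikore → nizukikore   [unconditioned shift]
  giving Saranar nizukikore.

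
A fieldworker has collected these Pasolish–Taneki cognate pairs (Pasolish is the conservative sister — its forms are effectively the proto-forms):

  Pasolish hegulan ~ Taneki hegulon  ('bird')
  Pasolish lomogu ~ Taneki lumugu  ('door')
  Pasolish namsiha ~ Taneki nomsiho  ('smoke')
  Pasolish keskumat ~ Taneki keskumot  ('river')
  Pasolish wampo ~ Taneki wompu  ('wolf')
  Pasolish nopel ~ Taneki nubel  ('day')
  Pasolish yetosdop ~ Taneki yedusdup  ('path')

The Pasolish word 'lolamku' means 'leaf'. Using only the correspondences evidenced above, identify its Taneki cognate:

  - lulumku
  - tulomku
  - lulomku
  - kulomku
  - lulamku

lulomku

lomogu ~ lumugu, yetosdop ~ yedusdup — Pasolish o corresponds to Taneki u after a consonant, before a consonant other than r, m, n, p, b, f, v.
namsiha ~ nomsiho, wampo ~ wompu — Pasolish a corresponds to Taneki o after a consonant, before a nasal.
Applying these to Pasolish 'lolamku':
  lolamku → lulamku   (o→u after a consonant, before a consonant other than r, m, n, p, b, f, v)
  lulamku → lulomku   (a→o after a consonant, before a nasal)
So the Taneki cognate is 'lulomku'.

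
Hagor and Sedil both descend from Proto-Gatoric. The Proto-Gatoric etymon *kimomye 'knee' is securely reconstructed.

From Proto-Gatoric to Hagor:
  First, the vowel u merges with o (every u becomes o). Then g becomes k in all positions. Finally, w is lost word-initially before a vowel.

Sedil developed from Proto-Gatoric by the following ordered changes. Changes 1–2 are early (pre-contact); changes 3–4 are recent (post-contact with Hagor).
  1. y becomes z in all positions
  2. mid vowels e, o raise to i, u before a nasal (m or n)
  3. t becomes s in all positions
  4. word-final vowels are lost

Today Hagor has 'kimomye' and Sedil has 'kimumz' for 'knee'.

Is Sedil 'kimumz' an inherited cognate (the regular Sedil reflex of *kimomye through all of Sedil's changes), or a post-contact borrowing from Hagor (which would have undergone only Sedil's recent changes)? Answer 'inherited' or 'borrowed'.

inherited

If inherited, *kimomye would pass through all of Sedil's changes:
Sedil: start from *kimomye.
  rule 1 (unconditioned shift): kimomye → kimomze
  rule 2 (pre-nasal raising): kimomze → kimumze
  rule 3: no change — kimumze
  rule 4 (apocope): kimumze → kimumz
  ⇒ Sedil kimumz
If borrowed from Hagor 'kimomye' after the early changes, it would undergo only the recent ones:
  rule 3 (unconditioned shift): no change (kimomye)
  rule 4 (apocope): kimomye → kimomy
  ⇒ as a loan: kimomy
Sedil 'kimumz' matches the inherited outcome exactly, so it is an inherited cognate, not a loan.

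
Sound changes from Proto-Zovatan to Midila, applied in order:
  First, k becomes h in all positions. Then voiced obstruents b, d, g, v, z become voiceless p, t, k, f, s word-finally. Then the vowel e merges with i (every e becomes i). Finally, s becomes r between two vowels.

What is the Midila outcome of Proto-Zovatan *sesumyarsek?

sirumyarsih

Midila: start from *sesumyarsek.
  rule 1 (unconditioned shift): sesumyarsek → sesumyarseh
  rule 2: no change — sesumyarseh
  rule 3 (vowel merger): sesumyarseh → sisumyarsih
  rule 4 (rhotacism): sisumyarsih → sirumyarsih
  ⇒ Midila sirumyarsih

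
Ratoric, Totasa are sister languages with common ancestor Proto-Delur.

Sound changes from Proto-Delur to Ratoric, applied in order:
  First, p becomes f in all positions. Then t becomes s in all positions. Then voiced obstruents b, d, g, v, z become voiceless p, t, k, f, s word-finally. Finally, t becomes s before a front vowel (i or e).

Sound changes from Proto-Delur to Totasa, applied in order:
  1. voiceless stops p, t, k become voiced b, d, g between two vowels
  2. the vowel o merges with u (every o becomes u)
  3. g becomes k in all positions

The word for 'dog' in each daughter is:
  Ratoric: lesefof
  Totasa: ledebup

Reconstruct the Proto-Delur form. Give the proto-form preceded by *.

Position 7: Ratoric has f, Totasa has p. Totasa preserves p here (none of its changes turn any other segment into p), so the proto-segment is *p.
Position 5: Ratoric has f, Totasa has b. Taking the neighbouring segments as reconstructed: Ratoric f could go back to *p or *f; Totasa b could go back to *p or *b — the one source consistent with every daughter is *p.
Continuing position by position gives *letepop; check it forward:
Ratoric: *letepop
  letepop → letefof   [unconditioned shift]
  letefof → lesefof   [unconditioned shift]
  lesefof (rule 3 does not apply)
  lesefof (rule 4 does not apply)
  giving Ratoric lesefof.
Totasa: *letepop
  letepop → ledebop   [intervocalic voicing]
  ledebop → ledebup   [vowel merger]
  ledebup (rule 3 does not apply)
  giving Totasa ledebup.
*letepop is the unique common source.

*letepop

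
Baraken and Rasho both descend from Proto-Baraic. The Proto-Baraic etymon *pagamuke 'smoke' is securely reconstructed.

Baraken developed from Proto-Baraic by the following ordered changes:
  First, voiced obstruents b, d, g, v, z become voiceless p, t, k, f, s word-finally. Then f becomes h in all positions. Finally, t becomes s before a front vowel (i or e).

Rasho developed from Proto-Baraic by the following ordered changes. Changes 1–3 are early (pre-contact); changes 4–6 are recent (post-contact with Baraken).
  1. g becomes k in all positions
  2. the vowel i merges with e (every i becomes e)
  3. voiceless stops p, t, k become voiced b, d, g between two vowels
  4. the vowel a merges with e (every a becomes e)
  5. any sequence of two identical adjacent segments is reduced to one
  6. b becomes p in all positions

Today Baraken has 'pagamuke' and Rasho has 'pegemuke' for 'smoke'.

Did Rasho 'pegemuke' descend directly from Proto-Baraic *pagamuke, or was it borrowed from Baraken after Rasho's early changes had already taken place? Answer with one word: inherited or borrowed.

borrowed

If inherited, *pagamuke would pass through all of Rasho's changes:
Rasho: start from *pagamuke.
  rule 1 (unconditioned shift): pagamuke → pakamuke
  rule 2: no change — pakamuke
  rule 3 (intervocalic voicing): pakamuke → pagamuge
  rule 4 (vowel merger): pagamuge → pegemuge
  rule 5: no change — pegemuge
  rule 6: no change — pegemuge
  ⇒ Rasho pegemuge
If borrowed from Baraken 'pagamuke' after the early changes, it would undergo only the recent ones:
  rule 4 (vowel merger): pagamuke → pegemuke
  rule 5 (degemination): no change (pegemuke)
  rule 6 (unconditioned shift): no change (pegemuke)
  ⇒ as a loan: pegemuke
Rasho 'pegemuke' matches the loan outcome 'pegemuke', not the inherited 'pegemuge' — it skipped the early Rasho changes, so it was borrowed from Baraken.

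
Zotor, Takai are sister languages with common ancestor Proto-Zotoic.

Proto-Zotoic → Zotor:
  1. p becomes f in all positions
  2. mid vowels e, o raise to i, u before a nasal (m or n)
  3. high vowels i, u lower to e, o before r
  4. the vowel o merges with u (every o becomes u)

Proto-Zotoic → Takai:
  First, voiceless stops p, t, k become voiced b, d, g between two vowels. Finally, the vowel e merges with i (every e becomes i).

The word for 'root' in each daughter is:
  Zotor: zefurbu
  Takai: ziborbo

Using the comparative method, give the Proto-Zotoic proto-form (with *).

*zeporbo

Position 3: Zotor has f, Takai has b. Taking the neighbouring segments as reconstructed: Zotor f could go back to *p or *f; Takai b could go back to *p or *b — the one source consistent with every daughter is *p.
Position 7: Zotor has u, Takai has o. Takai preserves o here (none of its changes turn any other segment into o), so the proto-segment is *o.
Continuing position by position gives *zeporbo; check it forward:
Zotor: start from *zeporbo.
  rule 1 (unconditioned shift): zeporbo → zeforbo
  rule 2: no change — zeforbo
  rule 3: no change — zeforbo
  rule 4 (vowel merger): zeforbo → zefurbu
  ⇒ Zotor zefurbu
Takai: *zeporbo
  zeporbo → zeborbo   [intervocalic voicing]
  zeborbo → ziborbo   [vowel merger]
  giving Takai ziborbo.
*zeporbo is the unique common source.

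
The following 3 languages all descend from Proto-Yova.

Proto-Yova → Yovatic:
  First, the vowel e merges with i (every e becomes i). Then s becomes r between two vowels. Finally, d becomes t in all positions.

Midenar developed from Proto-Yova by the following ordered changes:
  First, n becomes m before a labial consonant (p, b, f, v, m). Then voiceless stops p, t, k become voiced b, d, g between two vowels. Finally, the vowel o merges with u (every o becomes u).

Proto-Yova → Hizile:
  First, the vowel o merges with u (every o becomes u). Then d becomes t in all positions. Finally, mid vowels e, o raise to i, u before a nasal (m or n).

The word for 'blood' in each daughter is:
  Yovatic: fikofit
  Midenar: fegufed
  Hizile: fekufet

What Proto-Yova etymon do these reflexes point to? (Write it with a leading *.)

*fekofed

Position 6: Yovatic has i, Midenar has e, Hizile has e. Midenar preserves e here (none of its changes turn any other segment into e), so the proto-segment is *e.
Position 3: Yovatic has k, Midenar has g, Hizile has k. Yovatic preserves k here (none of its changes turn any other segment into k), so the proto-segment is *k.
This points to *fekofed. Verify forward in each daughter:
Yovatic: start from *fekofed.
  rule 1 (vowel merger): fekofed → fikofid
  rule 2: no change — fikofid
  rule 3 (unconditioned shift): fikofid → fikofit
  ⇒ Yovatic fikofit
Midenar: *fekofed > fegofed > fegufed  (by intervocalic voicing, vowel merger)
Hizile: start from *fekofed.
  rule 1 (vowel merger): fekofed → fekufed
  rule 2 (unconditioned shift): fekufed → fekufet
  rule 3: no change — fekufet
  ⇒ Hizile fekufet
Only *fekofed yields all of Yovatic fikofit, Midenar fegufed, Hizile fekufet.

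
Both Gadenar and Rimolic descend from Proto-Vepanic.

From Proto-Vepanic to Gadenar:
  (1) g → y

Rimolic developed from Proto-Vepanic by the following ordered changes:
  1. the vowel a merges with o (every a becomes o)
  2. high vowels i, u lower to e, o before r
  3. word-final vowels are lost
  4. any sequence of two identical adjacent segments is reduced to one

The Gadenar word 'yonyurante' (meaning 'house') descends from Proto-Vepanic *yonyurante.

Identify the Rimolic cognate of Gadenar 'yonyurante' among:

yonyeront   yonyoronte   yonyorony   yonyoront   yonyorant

Rimolic: start from *yonyurante.
  rule 1 (vowel merger): yonyurante → yonyuronte
  rule 2 (pre-rhotic lowering): yonyuronte → yonyoronte
  rule 3 (apocope): yonyoronte → yonyoront
  rule 4: no change — yonyoront
  ⇒ Rimolic yonyoront
Only 'yonyoront' matches the regular Rimolic development of *yonyurante.

yonyoront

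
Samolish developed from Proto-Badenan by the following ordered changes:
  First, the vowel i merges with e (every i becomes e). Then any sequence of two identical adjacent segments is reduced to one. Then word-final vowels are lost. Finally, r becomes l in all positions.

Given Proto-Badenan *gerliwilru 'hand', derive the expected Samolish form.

gellewell

Samolish: *gerliwilru > gerlewelru > gerlewelr > gellewell  (by vowel merger, apocope, unconditioned shift)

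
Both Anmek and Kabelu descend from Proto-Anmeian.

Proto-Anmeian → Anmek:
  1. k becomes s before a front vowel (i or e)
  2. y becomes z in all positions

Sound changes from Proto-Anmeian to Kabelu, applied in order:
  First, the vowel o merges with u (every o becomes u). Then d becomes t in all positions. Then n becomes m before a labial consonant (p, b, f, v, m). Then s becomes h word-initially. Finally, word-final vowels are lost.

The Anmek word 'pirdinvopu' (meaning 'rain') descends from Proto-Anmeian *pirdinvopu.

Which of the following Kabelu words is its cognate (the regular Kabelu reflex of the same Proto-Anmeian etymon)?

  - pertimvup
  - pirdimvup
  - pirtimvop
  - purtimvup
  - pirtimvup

pirtimvup

Kabelu: *pirdinvopu
  pirdinvopu → pirdinvupu   [vowel merger]
  pirdinvupu → pirtinvupu   [unconditioned shift]
  pirtinvupu → pirtimvupu   [nasal place assimilation]
  pirtimvupu (rule 4 does not apply)
  pirtimvupu → pirtimvup   [apocope]
  giving Kabelu pirtimvup.
Among the options, 'pirtimvup' alone shows every Kabelu change applied in order.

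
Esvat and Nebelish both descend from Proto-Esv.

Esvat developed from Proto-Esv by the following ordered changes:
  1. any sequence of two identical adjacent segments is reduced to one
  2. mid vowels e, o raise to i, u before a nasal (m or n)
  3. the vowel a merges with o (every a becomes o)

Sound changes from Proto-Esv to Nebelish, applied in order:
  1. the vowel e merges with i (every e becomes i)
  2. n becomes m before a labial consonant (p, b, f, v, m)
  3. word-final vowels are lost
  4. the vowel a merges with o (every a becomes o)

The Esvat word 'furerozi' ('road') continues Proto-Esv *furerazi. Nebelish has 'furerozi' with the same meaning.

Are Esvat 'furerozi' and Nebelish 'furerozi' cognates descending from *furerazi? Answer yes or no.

no

Derive the expected Nebelish reflex of *furerazi:
Nebelish: *furerazi
  furerazi → furirazi   [vowel merger]
  furirazi (rule 2 does not apply)
  furirazi → furiraz   [apocope]
  furiraz → furiroz   [vowel merger]
  giving Nebelish furiroz.
The regular Nebelish reflex would be 'furiroz', but the attested form is 'furerozi'. The correspondence is irregular, so they are not cognates (the Nebelish form has a different source).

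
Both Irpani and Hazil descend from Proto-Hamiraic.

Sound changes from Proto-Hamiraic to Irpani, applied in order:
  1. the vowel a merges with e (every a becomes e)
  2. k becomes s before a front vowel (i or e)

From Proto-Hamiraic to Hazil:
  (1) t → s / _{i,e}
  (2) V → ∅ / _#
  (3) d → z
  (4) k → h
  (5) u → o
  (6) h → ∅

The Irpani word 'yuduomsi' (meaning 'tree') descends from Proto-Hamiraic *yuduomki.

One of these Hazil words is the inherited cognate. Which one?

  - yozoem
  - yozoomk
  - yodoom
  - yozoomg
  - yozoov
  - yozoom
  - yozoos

Hazil: *yuduomki > yuduomk > yuzuomk > yuzuomh > yozoomh > yozoom  (by apocope, unconditioned shift, unconditioned shift, vowel merger, h-loss)
The other candidates each miss or misapply at least one Hazil change.

yozoom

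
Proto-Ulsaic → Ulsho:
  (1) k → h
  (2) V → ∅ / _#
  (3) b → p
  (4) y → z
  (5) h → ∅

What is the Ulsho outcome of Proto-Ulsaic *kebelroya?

Ulsho: *kebelroya > hebelroya > hebelroy > hepelroy > hepelroz > epelroz  (by unconditioned shift, apocope, unconditioned shift, unconditioned shift, h-loss)

epelroz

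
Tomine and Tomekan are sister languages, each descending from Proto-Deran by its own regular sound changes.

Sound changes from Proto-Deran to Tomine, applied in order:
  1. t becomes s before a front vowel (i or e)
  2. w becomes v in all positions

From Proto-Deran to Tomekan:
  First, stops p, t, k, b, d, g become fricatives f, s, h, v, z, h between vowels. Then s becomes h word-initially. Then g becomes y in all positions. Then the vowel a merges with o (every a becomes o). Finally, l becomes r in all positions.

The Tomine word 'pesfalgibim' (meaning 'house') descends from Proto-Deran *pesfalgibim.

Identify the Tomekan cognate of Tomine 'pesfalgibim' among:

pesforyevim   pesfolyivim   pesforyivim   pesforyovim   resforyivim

Tomekan: *pesfalgibim
  pesfalgibim → pesfalgivim   [intervocalic lenition]
  pesfalgivim (rule 2 does not apply)
  pesfalgivim → pesfalyivim   [unconditioned shift]
  pesfalyivim → pesfolyivim   [vowel merger]
  pesfolyivim → pesforyivim   [unconditioned shift]
  giving Tomekan pesforyivim.
Among the options, 'pesforyivim' alone shows every Tomekan change applied in order.

pesforyivim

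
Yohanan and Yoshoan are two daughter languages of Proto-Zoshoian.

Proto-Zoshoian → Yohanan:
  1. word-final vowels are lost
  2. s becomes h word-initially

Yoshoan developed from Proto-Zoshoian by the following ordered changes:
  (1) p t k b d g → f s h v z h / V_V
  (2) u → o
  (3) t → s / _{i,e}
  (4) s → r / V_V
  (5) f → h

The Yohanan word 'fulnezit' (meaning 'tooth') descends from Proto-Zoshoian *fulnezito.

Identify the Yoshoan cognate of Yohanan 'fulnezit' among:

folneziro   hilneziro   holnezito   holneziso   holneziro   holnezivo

Yoshoan: start from *fulnezito.
  rule 1 (intervocalic lenition): fulnezito → fulneziso
  rule 2 (vowel merger): fulneziso → folneziso
  rule 3: no change — folneziso
  rule 4 (rhotacism): folneziso → folneziro
  rule 5 (unconditioned shift): folneziro → holneziro
  ⇒ Yoshoan holneziro
Only 'holneziro' matches the regular Yoshoan development of *fulnezito.

holneziro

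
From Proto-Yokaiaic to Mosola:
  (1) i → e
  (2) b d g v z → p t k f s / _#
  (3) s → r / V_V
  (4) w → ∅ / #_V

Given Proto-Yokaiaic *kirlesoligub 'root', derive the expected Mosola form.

kerlerolegup

Mosola: *kirlesoligub > kerlesolegub > kerlesolegup > kerlerolegup  (by vowel merger, final devoicing, rhotacism)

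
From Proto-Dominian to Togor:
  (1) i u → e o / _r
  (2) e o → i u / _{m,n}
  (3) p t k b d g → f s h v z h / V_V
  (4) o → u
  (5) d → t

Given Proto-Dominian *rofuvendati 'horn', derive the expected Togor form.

Togor: *rofuvendati
  rofuvendati (rule 1 does not apply)
  rofuvendati → rofuvindati   [pre-nasal raising]
  rofuvindati → rofuvindasi   [intervocalic lenition]
  rofuvindasi → rufuvindasi   [vowel merger]
  rufuvindasi → rufuvintasi   [unconditioned shift]
  giving Togor rufuvintasi.

rufuvintasi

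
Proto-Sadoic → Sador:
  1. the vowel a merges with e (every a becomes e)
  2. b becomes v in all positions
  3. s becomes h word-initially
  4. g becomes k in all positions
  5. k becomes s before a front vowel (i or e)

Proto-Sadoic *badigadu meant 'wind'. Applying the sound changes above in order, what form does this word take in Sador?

Sador: start from *badigadu.
  rule 1 (vowel merger): badigadu → bedigedu
  rule 2 (unconditioned shift): bedigedu → vedigedu
  rule 3: no change — vedigedu
  rule 4 (unconditioned shift): vedigedu → vedikedu
  rule 5 (palatalisation): vedikedu → vedisedu
  ⇒ Sador vedisedu

vedisedu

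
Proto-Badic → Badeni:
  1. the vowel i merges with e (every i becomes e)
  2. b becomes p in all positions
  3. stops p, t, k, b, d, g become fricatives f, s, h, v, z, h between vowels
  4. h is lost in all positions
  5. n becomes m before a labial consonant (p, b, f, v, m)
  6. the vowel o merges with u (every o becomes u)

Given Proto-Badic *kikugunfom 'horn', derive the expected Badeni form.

keuumfum

Badeni: *kikugunfom > kekugunfom > kehuhunfom > keuunfom > keuumfom > keuumfum  (by vowel merger, intervocalic lenition, h-loss, nasal place assimilation, vowel merger)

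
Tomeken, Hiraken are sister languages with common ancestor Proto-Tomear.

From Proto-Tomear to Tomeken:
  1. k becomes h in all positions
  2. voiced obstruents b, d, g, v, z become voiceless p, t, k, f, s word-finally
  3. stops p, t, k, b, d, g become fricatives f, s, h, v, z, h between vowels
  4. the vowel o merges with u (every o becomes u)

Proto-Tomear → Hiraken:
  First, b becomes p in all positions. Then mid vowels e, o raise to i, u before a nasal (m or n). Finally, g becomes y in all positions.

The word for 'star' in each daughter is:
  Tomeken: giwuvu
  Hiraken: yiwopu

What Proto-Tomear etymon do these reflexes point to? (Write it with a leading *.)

*giwobu

Position 1: Tomeken has g, Hiraken has y. Tomeken preserves g here (none of its changes turn any other segment into g), so the proto-segment is *g.
Position 4: Tomeken has u, Hiraken has o. Hiraken preserves o here (none of its changes turn any other segment into o), so the proto-segment is *o.
Position 5: Tomeken has v, Hiraken has p. Taking the neighbouring segments as reconstructed: Tomeken v could go back to *b or *v; Hiraken p could go back to *p or *b — the one source consistent with every daughter is *b.
The remaining positions agree across the daughters. Check the candidate against every language:
Tomeken: *giwobu
  giwobu (rule 1 does not apply)
  giwobu (rule 2 does not apply)
  giwobu → giwovu   [intervocalic lenition]
  giwovu → giwuvu   [vowel merger]
  giving Tomeken giwuvu.
Hiraken: *giwobu > giwopu > yiwopu  (by unconditioned shift, unconditioned shift)
No other proto-form is consistent with every reflex, so the reconstruction is *giwobu.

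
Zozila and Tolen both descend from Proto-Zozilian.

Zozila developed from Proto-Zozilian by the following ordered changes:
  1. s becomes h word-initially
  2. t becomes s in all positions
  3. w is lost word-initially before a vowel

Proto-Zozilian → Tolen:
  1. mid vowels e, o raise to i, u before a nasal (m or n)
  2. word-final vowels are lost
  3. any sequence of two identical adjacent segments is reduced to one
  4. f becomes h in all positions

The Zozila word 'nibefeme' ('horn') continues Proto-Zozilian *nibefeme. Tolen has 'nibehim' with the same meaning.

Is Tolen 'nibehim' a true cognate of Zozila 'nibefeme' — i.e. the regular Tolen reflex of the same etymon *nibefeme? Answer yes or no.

Derive the expected Tolen reflex of *nibefeme:
Tolen: *nibefeme
  nibefeme → nibefime   [pre-nasal raising]
  nibefime → nibefim   [apocope]
  nibefim (rule 3 does not apply)
  nibefim → nibehim   [unconditioned shift]
  giving Tolen nibehim.
Tolen 'nibehim' matches the regular reflex exactly, so the pair is cognate.

yes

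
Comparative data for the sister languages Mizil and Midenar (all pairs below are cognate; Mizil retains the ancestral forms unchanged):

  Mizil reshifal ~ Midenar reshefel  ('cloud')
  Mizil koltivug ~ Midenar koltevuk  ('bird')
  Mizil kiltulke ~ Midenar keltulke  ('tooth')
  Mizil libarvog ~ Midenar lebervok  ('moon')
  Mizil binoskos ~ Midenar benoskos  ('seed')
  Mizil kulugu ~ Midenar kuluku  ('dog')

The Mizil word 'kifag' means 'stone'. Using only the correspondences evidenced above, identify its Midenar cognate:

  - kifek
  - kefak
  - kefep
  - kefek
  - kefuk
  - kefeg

kefek

reshifal ~ reshefel — Mizil i corresponds to Midenar e after a consonant, before a labial obstruent.
reshifal ~ reshefel — Mizil a corresponds to Midenar e after a consonant, before a consonant other than r, m, n, p, b, f, v.
koltivug ~ koltevuk, libarvog ~ lebervok — Mizil g corresponds to Midenar k word-finally.
Applying these to Mizil 'kifag':
  kifag → kefag   (i→e after a consonant, before a labial obstruent)
  kefag → kefeg   (a→e after a consonant, before a consonant other than r, m, n, p, b, f, v)
  kefeg → kefek   (g→k word-finally)
So the Midenar cognate is 'kefek'.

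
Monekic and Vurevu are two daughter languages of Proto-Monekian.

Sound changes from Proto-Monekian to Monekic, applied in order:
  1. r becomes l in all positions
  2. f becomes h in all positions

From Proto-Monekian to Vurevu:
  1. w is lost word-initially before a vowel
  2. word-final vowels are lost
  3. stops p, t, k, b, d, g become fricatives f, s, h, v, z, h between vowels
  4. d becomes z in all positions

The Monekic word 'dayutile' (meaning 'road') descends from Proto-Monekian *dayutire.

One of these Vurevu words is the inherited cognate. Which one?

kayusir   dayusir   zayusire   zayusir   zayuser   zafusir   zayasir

Vurevu: *dayutire
  dayutire (rule 1 does not apply)
  dayutire → dayutir   [apocope]
  dayutir → dayusir   [intervocalic lenition]
  dayusir → zayusir   [unconditioned shift]
  giving Vurevu zayusir.

zayusir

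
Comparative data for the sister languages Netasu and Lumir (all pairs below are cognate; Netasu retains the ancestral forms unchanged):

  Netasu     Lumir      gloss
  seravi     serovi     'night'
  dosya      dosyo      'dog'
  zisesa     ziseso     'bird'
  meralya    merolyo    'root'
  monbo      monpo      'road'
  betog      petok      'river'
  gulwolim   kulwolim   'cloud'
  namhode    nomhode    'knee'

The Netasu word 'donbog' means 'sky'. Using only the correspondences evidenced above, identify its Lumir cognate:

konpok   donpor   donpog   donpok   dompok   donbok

monbo ~ monpo — Netasu b corresponds to Lumir p after a consonant, before a back vowel.
betog ~ petok — Netasu g corresponds to Lumir k word-finally.
Applying these to Netasu 'donbog':
  donbog → donpog   (b→p after a consonant, before a back vowel)
  donpog → donpok   (g→k word-finally)
So the Lumir cognate is 'donpok'.

donpok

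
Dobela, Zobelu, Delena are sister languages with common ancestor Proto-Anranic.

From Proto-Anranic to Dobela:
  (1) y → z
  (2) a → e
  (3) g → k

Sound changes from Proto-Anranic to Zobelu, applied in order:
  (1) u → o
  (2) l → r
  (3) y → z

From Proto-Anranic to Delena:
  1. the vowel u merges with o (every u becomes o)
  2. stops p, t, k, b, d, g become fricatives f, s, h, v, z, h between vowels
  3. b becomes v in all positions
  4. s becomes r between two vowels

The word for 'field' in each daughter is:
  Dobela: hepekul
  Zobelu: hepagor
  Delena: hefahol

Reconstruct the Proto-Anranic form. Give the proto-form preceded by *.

Position 7: Dobela has l, Zobelu has r, Delena has l. Dobela preserves l here (none of its changes turn any other segment into l), so the proto-segment is *l.
Position 4: Dobela has e, Zobelu has a, Delena has a. Zobelu preserves a here (none of its changes turn any other segment into a), so the proto-segment is *a.
Continuing position by position gives *hepagul; check it forward:
Dobela: *hepagul > hepegul > hepekul  (by vowel merger, unconditioned shift)
Zobelu: start from *hepagul.
  rule 1 (vowel merger): hepagul → hepagol
  rule 2 (unconditioned shift): hepagol → hepagor
  rule 3: no change — hepagor
  ⇒ Zobelu hepagor
Delena: *hepagul > hepagol > hefahol  (by vowel merger, intervocalic lenition)
Only *hepagul yields all of Dobela hepekul, Zobelu hepagor, Delena hefahol.

*hepagul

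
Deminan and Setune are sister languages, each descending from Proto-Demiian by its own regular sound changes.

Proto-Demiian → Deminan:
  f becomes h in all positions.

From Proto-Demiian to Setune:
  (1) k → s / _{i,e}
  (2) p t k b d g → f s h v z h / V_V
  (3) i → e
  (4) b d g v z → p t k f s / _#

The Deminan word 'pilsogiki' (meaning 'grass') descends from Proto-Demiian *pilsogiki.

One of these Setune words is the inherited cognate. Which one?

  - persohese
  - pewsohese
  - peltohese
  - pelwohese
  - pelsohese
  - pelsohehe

pelsohese

Setune: *pilsogiki > pilsogisi > pilsohisi > pelsohese  (by palatalisation, intervocalic lenition, vowel merger)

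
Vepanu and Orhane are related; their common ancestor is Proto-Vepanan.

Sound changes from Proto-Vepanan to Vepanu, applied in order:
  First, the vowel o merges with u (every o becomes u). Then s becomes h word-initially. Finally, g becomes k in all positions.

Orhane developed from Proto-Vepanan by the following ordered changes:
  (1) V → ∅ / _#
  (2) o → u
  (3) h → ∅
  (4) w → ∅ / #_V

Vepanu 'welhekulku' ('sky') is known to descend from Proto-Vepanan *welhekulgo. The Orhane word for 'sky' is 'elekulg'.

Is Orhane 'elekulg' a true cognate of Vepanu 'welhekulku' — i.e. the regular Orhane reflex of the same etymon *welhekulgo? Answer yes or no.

yes

Derive the expected Orhane reflex of *welhekulgo:
Orhane: start from *welhekulgo.
  rule 1 (apocope): welhekulgo → welhekulg
  rule 2: no change — welhekulg
  rule 3 (h-loss): welhekulg → welekulg
  rule 4 (glide loss): welekulg → elekulg
  ⇒ Orhane elekulg
Orhane 'elekulg' matches the regular reflex exactly, so the pair is cognate.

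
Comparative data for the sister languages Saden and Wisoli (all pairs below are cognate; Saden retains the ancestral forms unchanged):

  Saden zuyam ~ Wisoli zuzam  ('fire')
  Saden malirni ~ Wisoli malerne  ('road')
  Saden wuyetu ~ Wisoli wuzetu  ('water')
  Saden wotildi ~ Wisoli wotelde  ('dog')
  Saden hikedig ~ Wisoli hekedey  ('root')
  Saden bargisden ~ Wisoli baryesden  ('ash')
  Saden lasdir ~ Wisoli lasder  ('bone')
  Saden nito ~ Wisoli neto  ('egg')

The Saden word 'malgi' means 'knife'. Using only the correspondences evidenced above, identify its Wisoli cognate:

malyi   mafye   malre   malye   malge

bargisden ~ baryesden — Saden g corresponds to Wisoli y after a consonant, before a front vowel.
malirni ~ malerne, wotildi ~ wotelde — Saden i corresponds to Wisoli e word-finally.
Applying these to Saden 'malgi':
  malgi → malyi   (g→y after a consonant, before a front vowel)
  malyi → malye   (i→e word-finally)
So the Wisoli cognate is 'malye'.

malye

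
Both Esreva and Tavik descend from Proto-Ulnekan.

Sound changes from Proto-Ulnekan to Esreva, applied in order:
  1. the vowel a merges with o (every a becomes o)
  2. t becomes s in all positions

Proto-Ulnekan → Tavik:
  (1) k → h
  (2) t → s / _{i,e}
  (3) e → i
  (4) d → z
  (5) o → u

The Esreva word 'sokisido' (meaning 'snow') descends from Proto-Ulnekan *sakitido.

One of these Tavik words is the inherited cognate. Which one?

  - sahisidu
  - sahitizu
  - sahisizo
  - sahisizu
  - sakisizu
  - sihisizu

Tavik: *sakitido > sahitido > sahisido > sahisizo > sahisizu  (by unconditioned shift, palatalisation, unconditioned shift, vowel merger)

sahisizu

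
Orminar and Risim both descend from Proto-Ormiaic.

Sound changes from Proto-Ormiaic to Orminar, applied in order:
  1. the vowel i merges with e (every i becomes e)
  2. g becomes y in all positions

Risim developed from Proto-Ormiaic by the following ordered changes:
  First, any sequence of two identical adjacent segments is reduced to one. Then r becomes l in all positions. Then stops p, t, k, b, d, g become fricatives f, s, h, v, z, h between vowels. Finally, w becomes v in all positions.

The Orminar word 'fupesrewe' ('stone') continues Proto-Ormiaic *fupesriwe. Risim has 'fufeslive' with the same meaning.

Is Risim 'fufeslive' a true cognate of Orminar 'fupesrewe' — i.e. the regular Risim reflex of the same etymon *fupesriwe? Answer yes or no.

Derive the expected Risim reflex of *fupesriwe:
Risim: *fupesriwe > fupesliwe > fufesliwe > fufeslive  (by unconditioned shift, intervocalic lenition, unconditioned shift)
Risim 'fufeslive' matches the regular reflex exactly, so the pair is cognate.

yes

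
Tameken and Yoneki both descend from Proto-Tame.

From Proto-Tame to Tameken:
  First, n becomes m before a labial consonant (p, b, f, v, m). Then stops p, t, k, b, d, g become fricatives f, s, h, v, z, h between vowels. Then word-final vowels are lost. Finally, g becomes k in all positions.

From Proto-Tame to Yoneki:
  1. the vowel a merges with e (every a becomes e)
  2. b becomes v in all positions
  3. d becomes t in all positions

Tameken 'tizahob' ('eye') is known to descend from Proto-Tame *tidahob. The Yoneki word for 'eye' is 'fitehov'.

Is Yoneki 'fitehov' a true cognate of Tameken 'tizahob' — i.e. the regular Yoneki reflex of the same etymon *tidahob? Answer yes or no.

no

Derive the expected Yoneki reflex of *tidahob:
Yoneki: start from *tidahob.
  rule 1 (vowel merger): tidahob → tidehob
  rule 2 (unconditioned shift): tidehob → tidehov
  rule 3 (unconditioned shift): tidehov → titehov
  ⇒ Yoneki titehov
The regular Yoneki reflex would be 'titehov', but the attested form is 'fitehov'. The correspondence is irregular, so they are not cognates (the Yoneki form has a different source).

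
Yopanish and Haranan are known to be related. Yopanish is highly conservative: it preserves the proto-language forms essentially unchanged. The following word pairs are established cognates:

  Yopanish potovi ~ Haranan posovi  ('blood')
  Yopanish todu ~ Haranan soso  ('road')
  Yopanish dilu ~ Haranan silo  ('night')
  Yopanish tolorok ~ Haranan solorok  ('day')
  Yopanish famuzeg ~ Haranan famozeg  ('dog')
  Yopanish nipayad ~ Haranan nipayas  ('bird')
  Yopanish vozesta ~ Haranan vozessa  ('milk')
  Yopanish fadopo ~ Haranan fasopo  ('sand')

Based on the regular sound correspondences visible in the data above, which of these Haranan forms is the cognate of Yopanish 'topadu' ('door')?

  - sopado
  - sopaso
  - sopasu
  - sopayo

sopaso

todu ~ soso, tolorok ~ solorok — Yopanish t corresponds to Haranan s word-initially before a back vowel.
todu ~ soso — Yopanish d corresponds to Haranan s between vowels (before a back vowel).
todu ~ soso, dilu ~ silo — Yopanish u corresponds to Haranan o word-finally.
Applying these to Yopanish 'topadu':
  topadu → sopadu   (t→s word-initially before a back vowel)
  sopadu → sopasu   (d→s between vowels (before a back vowel))
  sopasu → sopaso   (u→o word-finally)
So the Haranan cognate is 'sopaso'.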